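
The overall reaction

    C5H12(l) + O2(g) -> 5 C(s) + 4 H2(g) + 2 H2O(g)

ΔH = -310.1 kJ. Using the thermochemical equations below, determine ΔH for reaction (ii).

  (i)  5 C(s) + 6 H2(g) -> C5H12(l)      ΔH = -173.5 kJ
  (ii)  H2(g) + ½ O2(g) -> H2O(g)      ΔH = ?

ΔH = -241.8 kJ

(i) reversed: +173.5 kJ
(ii) × 2: contributes 2·x
-310.1 = (+173.5) + 2·x
x = (-310.1 − (+173.5)) / (2) = -241.8 kJ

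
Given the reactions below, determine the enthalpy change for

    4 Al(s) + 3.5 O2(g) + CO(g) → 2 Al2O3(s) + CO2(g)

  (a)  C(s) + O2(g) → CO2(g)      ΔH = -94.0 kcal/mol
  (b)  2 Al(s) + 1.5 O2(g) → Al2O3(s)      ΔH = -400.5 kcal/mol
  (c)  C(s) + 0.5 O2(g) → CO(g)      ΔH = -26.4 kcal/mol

ΔH = -868.6 kcal/mol

(a) as written (CO2(g) already on the product side): -94.0 kcal/mol
(b) × 2 (scale by 2 for the 2 Al2O3(s)): (2)·(-400.5) = -801.0 kcal/mol
(c) reversed (CO(g) must end up as a reactant): +26.4 kcal/mol
Since enthalpy is a state function, ΔH = (-94.0) + (-801.0) + (+26.4) = -868.6 kcal/mol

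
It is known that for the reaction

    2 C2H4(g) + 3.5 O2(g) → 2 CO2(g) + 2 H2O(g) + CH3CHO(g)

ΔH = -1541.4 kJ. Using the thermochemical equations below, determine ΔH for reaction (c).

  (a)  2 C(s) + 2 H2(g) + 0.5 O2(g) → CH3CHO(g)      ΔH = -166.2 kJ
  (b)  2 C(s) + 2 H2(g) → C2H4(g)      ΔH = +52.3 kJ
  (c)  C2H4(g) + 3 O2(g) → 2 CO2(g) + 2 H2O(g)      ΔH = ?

ΔH = -1322.9 kJ

(a) as written: -166.2 kJ
(b) reversed: -52.3 kJ
(c) as written: contributes x
-1541.4 = (-166.2) + (-52.3) + x
x = (-1541.4 − (-218.5)) / (1) = -1322.9 kJ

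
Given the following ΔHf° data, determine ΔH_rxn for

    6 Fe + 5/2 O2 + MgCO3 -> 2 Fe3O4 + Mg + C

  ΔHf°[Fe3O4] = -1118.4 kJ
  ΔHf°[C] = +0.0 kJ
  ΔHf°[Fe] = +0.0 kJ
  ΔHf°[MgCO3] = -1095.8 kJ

ΔH_rxn = -1141.0 kJ

Products: 2·(-1118.4) + 1·(+0.0) + 1·(+0.0) = -2236.8
Reactants: 6·(+0.0) + 5/2·(+0.0) + 1·(-1095.8) = -1095.8
ΔH_rxn = (-2236.8) − (-1095.8) = -1141.0 kJ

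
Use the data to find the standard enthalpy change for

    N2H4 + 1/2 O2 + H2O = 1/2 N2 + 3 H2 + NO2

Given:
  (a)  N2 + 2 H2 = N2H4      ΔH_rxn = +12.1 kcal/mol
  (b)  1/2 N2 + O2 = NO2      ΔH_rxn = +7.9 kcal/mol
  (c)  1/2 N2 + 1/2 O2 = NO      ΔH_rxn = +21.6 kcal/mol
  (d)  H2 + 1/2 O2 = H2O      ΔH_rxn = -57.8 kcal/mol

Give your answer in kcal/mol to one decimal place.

(a) reversed: -12.1 kcal/mol
(b) as written: +7.9 kcal/mol
(c): not needed.
(d) reversed: +57.8 kcal/mol
By Hess's law, ΔH_rxn = (-12.1) + (+7.9) + (+57.8) = 53.6 kcal/mol

ΔH_rxn = 53.6 kcal/mol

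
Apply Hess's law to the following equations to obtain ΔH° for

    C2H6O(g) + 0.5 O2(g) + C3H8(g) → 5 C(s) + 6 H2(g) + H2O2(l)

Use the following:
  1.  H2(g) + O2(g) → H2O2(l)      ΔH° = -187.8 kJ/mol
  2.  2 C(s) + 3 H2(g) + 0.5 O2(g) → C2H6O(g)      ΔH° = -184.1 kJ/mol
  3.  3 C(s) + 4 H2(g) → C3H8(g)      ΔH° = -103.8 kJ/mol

ΔH° = 100.1 kJ/mol

eq. 1 as written: -187.8 kJ/mol
eq. 2 reversed: +184.1 kJ/mol
eq. 3 reversed: +103.8 kJ/mol
By Hess's law, ΔH° = (-187.8) + (+184.1) + (+103.8) = 100.1 kJ/mol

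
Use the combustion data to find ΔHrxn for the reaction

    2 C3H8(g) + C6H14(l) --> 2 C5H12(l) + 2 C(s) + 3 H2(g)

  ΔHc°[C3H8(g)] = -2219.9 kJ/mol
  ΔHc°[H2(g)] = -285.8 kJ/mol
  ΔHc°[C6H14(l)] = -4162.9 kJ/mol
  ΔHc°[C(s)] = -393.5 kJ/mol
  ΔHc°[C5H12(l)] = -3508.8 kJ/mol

ΔHrxn = 59.3 kJ/mol

With combustion enthalpies, reactants minus products:
= [2·(-2219.9) + 1·(-4162.9)] − [2·(-3508.8) + 2·(-393.5) + 3·(-285.8)]
= 59.3 kJ/mol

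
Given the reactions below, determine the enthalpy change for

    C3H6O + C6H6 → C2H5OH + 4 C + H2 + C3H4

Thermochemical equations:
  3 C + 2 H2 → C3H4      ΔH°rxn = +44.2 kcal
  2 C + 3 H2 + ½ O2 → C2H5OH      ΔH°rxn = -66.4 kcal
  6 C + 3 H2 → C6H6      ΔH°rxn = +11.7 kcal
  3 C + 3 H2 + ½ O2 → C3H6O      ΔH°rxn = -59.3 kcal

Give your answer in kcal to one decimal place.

equation 1 as written: +44.2 kcal
equation 2 as written: -66.4 kcal
equation 3 reversed: -11.7 kcal
equation 4 reversed: +59.3 kcal
Summing the manipulated equations, ΔH°rxn = (1)·(+44.2) + (1)·(-66.4) + (-1)·(+11.7) + (-1)·(-59.3) = 25.4 kcal

ΔH°rxn = 25.4 kcal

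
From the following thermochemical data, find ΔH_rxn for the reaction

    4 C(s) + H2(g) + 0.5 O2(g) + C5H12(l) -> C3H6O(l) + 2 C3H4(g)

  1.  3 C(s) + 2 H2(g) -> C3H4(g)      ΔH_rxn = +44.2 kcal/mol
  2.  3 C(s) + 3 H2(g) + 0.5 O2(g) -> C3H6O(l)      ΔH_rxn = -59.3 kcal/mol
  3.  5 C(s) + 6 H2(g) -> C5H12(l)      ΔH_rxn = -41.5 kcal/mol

ΔH_rxn = 70.6 kcal/mol

eq. 1 × 2 (scale by 2 for the 2 C3H4(g)): (2)·(+44.2) = +88.4 kcal/mol
eq. 2 as written (C3H6O(l) already on the product side): -59.3 kcal/mol
eq. 3 reversed (C5H12(l) must end up as a reactant): +41.5 kcal/mol
ΔH_rxn = (2)·(+44.2) + (1)·(-59.3) + (-1)·(-41.5) = 70.6 kcal/mol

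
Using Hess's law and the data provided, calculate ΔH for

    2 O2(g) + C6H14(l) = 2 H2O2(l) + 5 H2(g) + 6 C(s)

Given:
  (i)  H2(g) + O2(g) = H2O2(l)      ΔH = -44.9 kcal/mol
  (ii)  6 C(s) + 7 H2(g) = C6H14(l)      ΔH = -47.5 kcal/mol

(i) × 2 (scale by 2 for the 2 H2O2(l)): (2)·(-44.9) = -89.8 kcal/mol
(ii) reversed (reverse to put C6H14(l) on the reactant side): +47.5 kcal/mol
Summing the manipulated equations, ΔH = (-89.8) + (+47.5) = -42.3 kcal/mol

ΔH = -42.3 kcal/mol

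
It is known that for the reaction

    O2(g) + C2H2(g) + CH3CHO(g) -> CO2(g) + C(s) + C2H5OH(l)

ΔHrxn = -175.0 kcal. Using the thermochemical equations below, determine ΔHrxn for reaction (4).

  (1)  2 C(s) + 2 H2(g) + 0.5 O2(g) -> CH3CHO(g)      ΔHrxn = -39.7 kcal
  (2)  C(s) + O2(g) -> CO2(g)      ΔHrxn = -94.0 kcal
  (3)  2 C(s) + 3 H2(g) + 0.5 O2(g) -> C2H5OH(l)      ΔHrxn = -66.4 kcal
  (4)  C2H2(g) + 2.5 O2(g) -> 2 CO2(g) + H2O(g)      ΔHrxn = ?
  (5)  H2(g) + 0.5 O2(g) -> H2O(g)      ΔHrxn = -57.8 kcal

ΔHrxn = -300.1 kcal

(1) reversed: +39.7 kcal
(2) reversed: +94.0 kcal
(3) as written: -66.4 kcal
(4) as written: contributes x
(5) reversed: +57.8 kcal
-175.0 = (+39.7) + (+94.0) + (-66.4) + (+57.8) + x
x = (-175.0 − (+125.1)) / (1) = -300.1 kcal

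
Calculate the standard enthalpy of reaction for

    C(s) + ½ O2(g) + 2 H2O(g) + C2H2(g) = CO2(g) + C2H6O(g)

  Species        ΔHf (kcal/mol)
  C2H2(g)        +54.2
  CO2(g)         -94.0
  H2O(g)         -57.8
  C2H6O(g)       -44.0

ΔH_rxn = -76.6 kcal/mol

Products: 1·(-94.0) + 1·(-44.0) = -138.0
Reactants: 1·(+0.0) + 1/2·(+0.0) + 2·(-57.8) + 1·(+54.2) = -61.4
ΔH_rxn = (-138.0) − (-61.4) = -76.6 kcal/mol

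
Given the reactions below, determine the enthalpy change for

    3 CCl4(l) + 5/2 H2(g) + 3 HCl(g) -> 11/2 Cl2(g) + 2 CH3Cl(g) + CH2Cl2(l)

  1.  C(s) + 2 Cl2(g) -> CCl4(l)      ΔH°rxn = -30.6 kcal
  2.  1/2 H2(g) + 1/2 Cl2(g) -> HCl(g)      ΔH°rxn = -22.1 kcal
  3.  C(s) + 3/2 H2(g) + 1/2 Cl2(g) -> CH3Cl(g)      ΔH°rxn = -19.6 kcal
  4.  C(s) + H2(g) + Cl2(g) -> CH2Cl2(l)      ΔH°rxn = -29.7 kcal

eq. 1 reversed and × 3 (reverse to put CCl4(l) on the reactant side; scale by 3 for the 3 CCl4(l)): (-3)·(-30.6) = +91.8 kcal
eq. 2 reversed and × 3 (HCl(g) must end up as a reactant; ×3 to match 3 HCl(g) in the target): (-3)·(-22.1) = +66.3 kcal
eq. 3 × 2 (×2 to match 2 CH3Cl(g) in the target): (2)·(-19.6) = -39.2 kcal
eq. 4 as written (CH2Cl2(l) already on the product side): -29.7 kcal
Combining the equations, ΔH°rxn = (+91.8) + (+66.3) + (-39.2) + (-29.7) = 89.2 kcal

ΔH°rxn = 89.2 kcal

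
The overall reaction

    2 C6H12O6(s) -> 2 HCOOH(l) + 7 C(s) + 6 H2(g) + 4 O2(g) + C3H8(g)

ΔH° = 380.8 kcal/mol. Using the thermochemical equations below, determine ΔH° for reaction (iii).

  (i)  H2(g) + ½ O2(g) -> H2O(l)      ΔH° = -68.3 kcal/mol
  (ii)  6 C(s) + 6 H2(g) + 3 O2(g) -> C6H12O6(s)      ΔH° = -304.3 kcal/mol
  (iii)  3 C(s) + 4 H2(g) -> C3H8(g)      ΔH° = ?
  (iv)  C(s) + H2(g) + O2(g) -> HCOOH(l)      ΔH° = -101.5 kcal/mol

(i): not needed.
(ii) reversed and × 2: (-2)·(-304.3) = +608.6 kcal/mol
(iii) as written: contributes x
(iv) × 2: (2)·(-101.5) = -203.0 kcal/mol
+380.8 = (+608.6) + (-203.0) + x
x = (+380.8 − (+405.6)) / (1) = -24.8 kcal/mol

ΔH° = -24.8 kcal/mol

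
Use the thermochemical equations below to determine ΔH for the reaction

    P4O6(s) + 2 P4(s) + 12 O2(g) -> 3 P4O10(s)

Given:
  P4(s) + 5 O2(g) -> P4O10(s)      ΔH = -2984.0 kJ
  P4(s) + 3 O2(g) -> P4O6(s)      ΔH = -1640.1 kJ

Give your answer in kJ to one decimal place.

ΔH = -7311.9 kJ

equation 1 × 3 (scale by 3 for the 3 P4O10(s)): (3)·(-2984.0) = -8952.0 kJ
equation 2 reversed (reverse to put P4O6(s) on the reactant side): +1640.1 kJ
ΔH = (3)·(-2984.0) + (-1)·(-1640.1) = -7311.9 kJ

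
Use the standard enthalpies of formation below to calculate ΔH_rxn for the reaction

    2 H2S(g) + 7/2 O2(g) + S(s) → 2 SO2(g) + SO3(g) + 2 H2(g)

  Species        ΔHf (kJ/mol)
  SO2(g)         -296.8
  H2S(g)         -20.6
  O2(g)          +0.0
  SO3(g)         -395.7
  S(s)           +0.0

ΔH_rxn = -948.1 kJ/mol

Products: 2·(-296.8) + 1·(-395.7) + 2·(+0.0) = -989.3
Reactants: 2·(-20.6) + 7/2·(+0.0) + 1·(+0.0) = -41.2
ΔH_rxn = (-989.3) − (-41.2) = -948.1 kJ/mol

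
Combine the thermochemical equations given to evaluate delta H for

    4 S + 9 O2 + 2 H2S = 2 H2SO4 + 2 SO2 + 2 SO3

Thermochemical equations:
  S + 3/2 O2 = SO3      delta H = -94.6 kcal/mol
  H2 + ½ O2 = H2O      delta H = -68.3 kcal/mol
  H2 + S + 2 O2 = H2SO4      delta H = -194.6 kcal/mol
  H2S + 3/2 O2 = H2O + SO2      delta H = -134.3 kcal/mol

equation 1 × 2: (2)·(-94.6) = -189.2 kcal/mol
equation 2 reversed and × 2: (-2)·(-68.3) = +136.6 kcal/mol
equation 3 × 2: (2)·(-194.6) = -389.2 kcal/mol
equation 4 × 2: (2)·(-134.3) = -268.6 kcal/mol
delta H = (-189.2) + (+136.6) + (-389.2) + (-268.6) = -710.4 kcal/mol

delta H = -710.4 kcal/mol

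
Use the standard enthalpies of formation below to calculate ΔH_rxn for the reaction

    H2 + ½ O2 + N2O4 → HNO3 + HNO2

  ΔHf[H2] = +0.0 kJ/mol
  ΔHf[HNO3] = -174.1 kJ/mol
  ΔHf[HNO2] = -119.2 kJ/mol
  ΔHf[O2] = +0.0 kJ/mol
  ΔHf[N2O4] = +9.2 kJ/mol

Products: 1·(-174.1) + 1·(-119.2) = -293.3
Reactants: 1·(+0.0) + 1/2·(+0.0) + 1·(+9.2) = +9.2
ΔH_rxn = (-293.3) − (+9.2) = -302.5 kJ/mol

ΔH_rxn = -302.5 kJ/mol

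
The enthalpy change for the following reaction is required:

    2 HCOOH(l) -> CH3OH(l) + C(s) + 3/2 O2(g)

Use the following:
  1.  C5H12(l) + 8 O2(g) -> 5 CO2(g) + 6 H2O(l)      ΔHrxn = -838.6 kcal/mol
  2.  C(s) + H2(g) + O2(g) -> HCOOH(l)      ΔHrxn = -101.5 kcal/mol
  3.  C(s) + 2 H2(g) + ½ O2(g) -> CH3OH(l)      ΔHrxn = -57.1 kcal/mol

eq. 1: not needed (C5H12(l) appears nowhere else).
eq. 2 reversed and × 2 (reverse to put HCOOH(l) on the reactant side; scale by 2 for the 2 HCOOH(l)): (-2)·(-101.5) = +203.0 kcal/mol
eq. 3 as written (CH3OH(l) already on the product side): -57.1 kcal/mol
ΔHrxn = (-2)·(-101.5) + (1)·(-57.1) = 145.9 kcal/mol

ΔHrxn = 145.9 kcal/mol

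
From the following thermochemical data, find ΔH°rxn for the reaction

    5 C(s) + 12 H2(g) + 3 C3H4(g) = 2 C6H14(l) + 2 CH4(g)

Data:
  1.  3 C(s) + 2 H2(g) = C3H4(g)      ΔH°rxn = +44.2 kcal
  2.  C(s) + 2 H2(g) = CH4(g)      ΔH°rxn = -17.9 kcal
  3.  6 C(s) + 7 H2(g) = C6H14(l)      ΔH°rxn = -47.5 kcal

eq. 1 reversed and × 3: (-3)·(+44.2) = -132.6 kcal
eq. 2 × 2: (2)·(-17.9) = -35.8 kcal
eq. 3 × 2: (2)·(-47.5) = -95.0 kcal
Since enthalpy is a state function, ΔH°rxn = (-132.6) + (-35.8) + (-95.0) = -263.4 kcal

ΔH°rxn = -263.4 kcal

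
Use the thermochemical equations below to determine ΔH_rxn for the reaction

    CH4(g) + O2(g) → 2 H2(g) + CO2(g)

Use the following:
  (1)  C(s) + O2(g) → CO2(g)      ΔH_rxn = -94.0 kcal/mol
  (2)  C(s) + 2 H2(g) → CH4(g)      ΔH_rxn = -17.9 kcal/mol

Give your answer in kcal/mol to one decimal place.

ΔH_rxn = -76.1 kcal/mol

(1) as written (CO2(g) already on the product side): -94.0 kcal/mol
(2) reversed (reverse to put CH4(g) on the reactant side): +17.9 kcal/mol
ΔH_rxn = (-94.0) + (+17.9) = -76.1 kcal/mol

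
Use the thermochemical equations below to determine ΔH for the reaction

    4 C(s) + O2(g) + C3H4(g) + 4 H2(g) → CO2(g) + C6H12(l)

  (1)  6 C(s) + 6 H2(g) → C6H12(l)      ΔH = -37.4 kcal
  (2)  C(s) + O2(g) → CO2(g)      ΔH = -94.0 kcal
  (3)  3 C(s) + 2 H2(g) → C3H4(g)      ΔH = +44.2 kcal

(1) as written: -37.4 kcal
(2) as written: -94.0 kcal
(3) reversed: -44.2 kcal
Summing the manipulated equations, ΔH = (-37.4) + (-94.0) + (-44.2) = -175.6 kcal

ΔH = -175.6 kcal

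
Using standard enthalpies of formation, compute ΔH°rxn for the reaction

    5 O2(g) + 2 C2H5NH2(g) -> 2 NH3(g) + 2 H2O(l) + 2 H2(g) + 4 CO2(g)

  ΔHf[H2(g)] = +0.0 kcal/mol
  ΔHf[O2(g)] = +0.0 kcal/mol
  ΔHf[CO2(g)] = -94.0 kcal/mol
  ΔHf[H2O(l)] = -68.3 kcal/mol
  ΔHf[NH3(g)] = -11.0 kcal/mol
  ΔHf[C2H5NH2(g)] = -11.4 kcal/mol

ΔH°rxn = -511.8 kcal/mol

Products: 2·(-11.0) + 2·(-68.3) + 2·(+0.0) + 4·(-94.0) = -534.6
Reactants: 5·(+0.0) + 2·(-11.4) = -22.8
ΔH°rxn = (-534.6) − (-22.8) = -511.8 kcal/mol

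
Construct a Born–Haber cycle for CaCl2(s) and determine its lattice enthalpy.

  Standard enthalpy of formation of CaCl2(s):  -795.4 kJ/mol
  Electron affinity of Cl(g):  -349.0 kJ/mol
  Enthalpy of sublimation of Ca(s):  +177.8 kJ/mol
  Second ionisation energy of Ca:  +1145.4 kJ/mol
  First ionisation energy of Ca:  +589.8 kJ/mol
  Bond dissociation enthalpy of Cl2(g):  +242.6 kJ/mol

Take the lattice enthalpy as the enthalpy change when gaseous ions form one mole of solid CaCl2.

ΔHf° = 1·ΔHsub + 1·(ΣIE) + 1·D(Cl2) + 2·EA + U
-795.4 = 1·(+177.8) + 1·(+1735.2) + 1·(+242.6) + 2·(-349.0) + U
U = -795.4 − (+1457.6) = -2253.0 kJ/mol

U = -2253.0 kJ/mol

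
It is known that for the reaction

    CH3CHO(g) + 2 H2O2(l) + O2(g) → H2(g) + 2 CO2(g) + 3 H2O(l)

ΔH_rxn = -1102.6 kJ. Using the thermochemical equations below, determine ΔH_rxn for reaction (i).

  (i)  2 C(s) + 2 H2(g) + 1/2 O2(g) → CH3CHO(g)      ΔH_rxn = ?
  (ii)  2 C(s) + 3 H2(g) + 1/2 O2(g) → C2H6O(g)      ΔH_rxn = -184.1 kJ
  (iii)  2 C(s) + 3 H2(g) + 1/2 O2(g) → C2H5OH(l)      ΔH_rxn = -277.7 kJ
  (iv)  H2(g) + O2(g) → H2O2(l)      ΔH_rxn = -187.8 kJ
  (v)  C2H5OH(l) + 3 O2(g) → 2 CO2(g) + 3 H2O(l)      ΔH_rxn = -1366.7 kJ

ΔH_rxn = -166.2 kJ

(i) reversed: contributes −x
(ii): not needed.
(iii) as written: -277.7 kJ
(iv) reversed and × 2: (-2)·(-187.8) = +375.6 kJ
(v) as written: -1366.7 kJ
-1102.6 = (-277.7) + (+375.6) + (-1366.7) − x
x = (-1102.6 − (-1268.8)) / (-1) = -166.2 kJ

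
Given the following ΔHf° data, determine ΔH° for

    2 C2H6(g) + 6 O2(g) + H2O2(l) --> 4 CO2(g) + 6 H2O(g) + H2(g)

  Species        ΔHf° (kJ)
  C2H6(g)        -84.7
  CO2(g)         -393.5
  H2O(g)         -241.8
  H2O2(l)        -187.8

ΔH° = -2667.6 kJ

ΔH°rxn = Σ nΔHf°(products) − Σ nΔHf°(reactants).
Products: 4·(-393.5) + 6·(-241.8) + 1·(+0.0) = -3024.8
Reactants: 2·(-84.7) + 6·(+0.0) + 1·(-187.8) = -357.2
ΔH° = (-3024.8) − (-357.2) = -2667.6 kJ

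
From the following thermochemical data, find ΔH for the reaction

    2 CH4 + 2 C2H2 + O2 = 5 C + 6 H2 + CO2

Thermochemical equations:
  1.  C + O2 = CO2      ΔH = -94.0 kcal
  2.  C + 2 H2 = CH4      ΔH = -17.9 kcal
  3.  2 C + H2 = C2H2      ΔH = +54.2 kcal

eq. 1 as written (CO2 already on the product side): -94.0 kcal
eq. 2 reversed and × 2 (reverse to put CH4 on the reactant side; scale by 2 for the 2 CH4): (-2)·(-17.9) = +35.8 kcal
eq. 3 reversed and × 2 (reverse to put C2H2 on the reactant side; scale by 2 for the 2 C2H2): (-2)·(+54.2) = -108.4 kcal
By Hess's law, ΔH = (1)·(-94.0) + (-2)·(-17.9) + (-2)·(+54.2) = -166.6 kcal

ΔH = -166.6 kcal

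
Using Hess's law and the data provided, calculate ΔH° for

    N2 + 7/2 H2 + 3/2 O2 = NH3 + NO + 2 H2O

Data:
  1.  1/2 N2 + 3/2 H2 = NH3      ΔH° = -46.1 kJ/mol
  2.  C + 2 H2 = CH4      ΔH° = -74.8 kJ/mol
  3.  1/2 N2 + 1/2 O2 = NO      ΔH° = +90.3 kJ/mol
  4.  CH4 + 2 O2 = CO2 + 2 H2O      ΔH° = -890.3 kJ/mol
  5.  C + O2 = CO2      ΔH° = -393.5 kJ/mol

eq. 1 as written: -46.1 kJ/mol
eq. 2 as written: -74.8 kJ/mol
eq. 3 as written: +90.3 kJ/mol
eq. 4 as written: -890.3 kJ/mol
eq. 5 reversed: +393.5 kJ/mol
ΔH° = (1)·(-46.1) + (1)·(-74.8) + (1)·(+90.3) + (1)·(-890.3) + (-1)·(-393.5) = -527.4 kJ/mol

ΔH° = -527.4 kJ/mol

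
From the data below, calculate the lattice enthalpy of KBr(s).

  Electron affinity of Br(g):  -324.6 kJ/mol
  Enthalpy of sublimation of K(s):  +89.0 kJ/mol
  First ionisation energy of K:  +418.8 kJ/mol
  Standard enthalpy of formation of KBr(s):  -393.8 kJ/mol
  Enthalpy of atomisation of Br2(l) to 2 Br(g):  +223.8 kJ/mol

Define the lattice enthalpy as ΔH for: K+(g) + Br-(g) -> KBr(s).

ΔHf° = 1·ΔHsub + 1·(ΣIE) + 1/2·D(Br2) + 1·EA + U
-393.8 = 1·(+89.0) + 1·(+418.8) + 1/2·(+223.8) + 1·(-324.6) + U
U = -393.8 − (+295.1) = -688.9 kJ/mol

U = -688.9 kJ/mol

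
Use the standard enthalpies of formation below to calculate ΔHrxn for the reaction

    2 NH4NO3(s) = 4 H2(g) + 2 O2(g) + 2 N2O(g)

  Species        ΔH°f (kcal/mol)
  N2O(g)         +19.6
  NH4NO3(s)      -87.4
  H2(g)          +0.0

ΔHrxn = 214.0 kcal/mol

Products: 4·(+0.0) + 2·(+0.0) + 2·(+19.6) = +39.2
Reactants: 2·(-87.4) = -174.8
ΔHrxn = (+39.2) − (-174.8) = 214.0 kcal/mol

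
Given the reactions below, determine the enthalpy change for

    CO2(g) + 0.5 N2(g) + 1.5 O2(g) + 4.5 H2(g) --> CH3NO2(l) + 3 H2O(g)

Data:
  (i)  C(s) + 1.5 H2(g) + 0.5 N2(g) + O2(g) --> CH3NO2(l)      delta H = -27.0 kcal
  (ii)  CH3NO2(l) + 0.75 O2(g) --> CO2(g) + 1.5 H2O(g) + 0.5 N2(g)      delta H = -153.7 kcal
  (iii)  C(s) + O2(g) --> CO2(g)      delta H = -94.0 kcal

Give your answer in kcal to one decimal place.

(i) × 3 (×3 to match 9/2 H2(g) in the target): (3)·(-27.0) = -81.0 kcal
(ii) × 2 (×2 to match 3 H2O(g) in the target): (2)·(-153.7) = -307.4 kcal
(iii) reversed and × 3: (-3)·(-94.0) = +282.0 kcal
delta H = (-81.0) + (-307.4) + (+282.0) = -106.4 kcal

delta H = -106.4 kcal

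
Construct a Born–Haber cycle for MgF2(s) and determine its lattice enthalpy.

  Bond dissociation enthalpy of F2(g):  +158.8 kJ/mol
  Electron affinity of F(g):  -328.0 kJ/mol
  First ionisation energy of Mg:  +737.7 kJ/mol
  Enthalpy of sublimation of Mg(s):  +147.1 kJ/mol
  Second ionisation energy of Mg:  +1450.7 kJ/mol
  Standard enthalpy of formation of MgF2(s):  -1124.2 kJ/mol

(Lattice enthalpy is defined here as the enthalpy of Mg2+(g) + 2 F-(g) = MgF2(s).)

U = -2962.5 kJ/mol

ΔHf° = 1·ΔHsub + 1·(ΣIE) + 1·D(F2) + 2·EA + U
-1124.2 = 1·(+147.1) + 1·(+2188.4) + 1·(+158.8) + 2·(-328.0) + U
U = -1124.2 − (+1838.3) = -2962.5 kJ/mol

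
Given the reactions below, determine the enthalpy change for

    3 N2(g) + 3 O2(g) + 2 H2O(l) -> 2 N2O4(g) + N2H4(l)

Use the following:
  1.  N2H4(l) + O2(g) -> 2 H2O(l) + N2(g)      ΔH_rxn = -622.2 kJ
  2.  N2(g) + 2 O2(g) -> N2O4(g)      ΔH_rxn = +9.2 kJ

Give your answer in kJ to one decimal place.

ΔH_rxn = 640.6 kJ

eq. 1 reversed: +622.2 kJ
eq. 2 × 2: (2)·(+9.2) = +18.4 kJ
Summing the manipulated equations, ΔH_rxn = (+622.2) + (+18.4) = 640.6 kJ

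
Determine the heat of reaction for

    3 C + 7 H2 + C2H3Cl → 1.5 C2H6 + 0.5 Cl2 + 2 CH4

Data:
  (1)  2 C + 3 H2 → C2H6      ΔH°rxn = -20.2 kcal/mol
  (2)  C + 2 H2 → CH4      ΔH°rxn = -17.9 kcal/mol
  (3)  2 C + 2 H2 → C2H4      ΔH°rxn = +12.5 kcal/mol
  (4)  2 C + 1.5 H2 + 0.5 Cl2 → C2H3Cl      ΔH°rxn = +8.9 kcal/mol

(1) × 3/2 (scale by 3/2 for the 3/2 C2H6): (3/2)·(-20.2) = -30.3 kcal/mol
(2) × 2 (scale by 2 for the 2 CH4): (2)·(-17.9) = -35.8 kcal/mol
(3): not needed (C2H4 appears nowhere else).
(4) reversed (C2H3Cl must end up as a reactant): -8.9 kcal/mol
By Hess's law, ΔH°rxn = (3/2)·(-20.2) + (2)·(-17.9) + (-1)·(+8.9) = -75.0 kcal/mol

ΔH°rxn = -75.0 kcal/mol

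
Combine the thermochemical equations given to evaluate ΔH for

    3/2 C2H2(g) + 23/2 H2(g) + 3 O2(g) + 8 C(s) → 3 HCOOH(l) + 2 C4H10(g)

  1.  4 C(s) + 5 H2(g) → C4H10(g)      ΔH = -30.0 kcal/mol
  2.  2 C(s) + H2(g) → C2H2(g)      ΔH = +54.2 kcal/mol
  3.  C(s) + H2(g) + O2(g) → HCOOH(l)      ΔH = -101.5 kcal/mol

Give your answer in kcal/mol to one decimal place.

eq. 1 × 2 (scale by 2 for the 2 C4H10(g)): (2)·(-30.0) = -60.0 kcal/mol
eq. 2 reversed and × 3/2 (C2H2(g) must end up as a reactant; scale by 3/2 for the 3/2 C2H2(g)): (-3/2)·(+54.2) = -81.3 kcal/mol
eq. 3 × 3 (×3 to match 3 HCOOH(l) in the target): (3)·(-101.5) = -304.5 kcal/mol
ΔH = (2)·(-30.0) + (-3/2)·(+54.2) + (3)·(-101.5) = -445.8 kcal/mol

ΔH = -445.8 kcal/mol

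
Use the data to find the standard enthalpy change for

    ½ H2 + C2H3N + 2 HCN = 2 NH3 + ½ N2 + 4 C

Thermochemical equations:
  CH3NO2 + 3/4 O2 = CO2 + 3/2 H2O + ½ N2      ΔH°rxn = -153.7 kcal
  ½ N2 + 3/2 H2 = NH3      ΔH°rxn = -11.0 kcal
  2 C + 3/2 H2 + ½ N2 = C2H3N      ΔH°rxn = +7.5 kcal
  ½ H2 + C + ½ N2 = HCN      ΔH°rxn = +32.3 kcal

ΔH°rxn = -94.1 kcal

equation 1: not needed.
equation 2 × 2: (2)·(-11.0) = -22.0 kcal
equation 3 reversed: -7.5 kcal
equation 4 reversed and × 2: (-2)·(+32.3) = -64.6 kcal
By Hess's law, ΔH°rxn = (2)·(-11.0) + (-1)·(+7.5) + (-2)·(+32.3) = -94.1 kcal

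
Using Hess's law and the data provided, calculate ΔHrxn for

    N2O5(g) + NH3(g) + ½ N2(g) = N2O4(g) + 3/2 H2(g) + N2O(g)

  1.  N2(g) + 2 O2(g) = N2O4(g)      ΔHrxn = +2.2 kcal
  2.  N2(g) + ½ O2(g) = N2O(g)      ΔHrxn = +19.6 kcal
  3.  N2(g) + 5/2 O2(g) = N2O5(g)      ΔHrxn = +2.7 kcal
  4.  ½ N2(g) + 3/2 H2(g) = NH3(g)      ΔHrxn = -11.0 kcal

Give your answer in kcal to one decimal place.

eq. 1 as written: +2.2 kcal
eq. 2 as written: +19.6 kcal
eq. 3 reversed: -2.7 kcal
eq. 4 reversed: +11.0 kcal
By Hess's law, ΔHrxn = (1)·(+2.2) + (1)·(+19.6) + (-1)·(+2.7) + (-1)·(-11.0) = 30.1 kcal

ΔHrxn = 30.1 kcal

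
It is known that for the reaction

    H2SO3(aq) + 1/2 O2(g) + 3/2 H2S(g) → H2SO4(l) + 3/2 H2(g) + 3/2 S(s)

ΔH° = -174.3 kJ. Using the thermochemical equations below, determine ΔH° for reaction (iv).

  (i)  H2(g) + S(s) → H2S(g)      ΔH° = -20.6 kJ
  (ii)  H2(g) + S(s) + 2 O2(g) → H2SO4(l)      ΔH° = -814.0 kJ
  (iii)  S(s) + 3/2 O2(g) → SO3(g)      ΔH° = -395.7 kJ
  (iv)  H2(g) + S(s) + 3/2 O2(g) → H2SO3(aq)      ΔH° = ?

ΔH° = -608.8 kJ

(i) reversed and × 3/2: (-3/2)·(-20.6) = +30.9 kJ
(ii) as written: -814.0 kJ
(iii): not needed.
(iv) reversed: contributes −x
-174.3 = (+30.9) + (-814.0) − x
x = (-174.3 − (-783.1)) / (-1) = -608.8 kJ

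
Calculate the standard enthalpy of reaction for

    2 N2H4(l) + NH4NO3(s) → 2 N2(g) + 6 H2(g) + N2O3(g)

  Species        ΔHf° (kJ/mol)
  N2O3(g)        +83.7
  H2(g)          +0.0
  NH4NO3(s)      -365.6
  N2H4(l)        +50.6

Products: 2·(+0.0) + 6·(+0.0) + 1·(+83.7) = +83.7
Reactants: 2·(+50.6) + 1·(-365.6) = -264.4
ΔH°rxn = (+83.7) − (-264.4) = 348.1 kJ/mol

ΔH°rxn = 348.1 kJ/mol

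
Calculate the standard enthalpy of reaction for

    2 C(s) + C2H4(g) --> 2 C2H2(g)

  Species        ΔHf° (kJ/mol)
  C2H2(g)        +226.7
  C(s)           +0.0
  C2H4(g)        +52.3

ΔH° = 401.1 kJ/mol

ΔH°rxn = Σ nΔHf°(products) − Σ nΔHf°(reactants).
Products: 2·(+226.7) = +453.4
Reactants: 2·(+0.0) + 1·(+52.3) = +52.3
ΔH° = (+453.4) − (+52.3) = 401.1 kJ/mol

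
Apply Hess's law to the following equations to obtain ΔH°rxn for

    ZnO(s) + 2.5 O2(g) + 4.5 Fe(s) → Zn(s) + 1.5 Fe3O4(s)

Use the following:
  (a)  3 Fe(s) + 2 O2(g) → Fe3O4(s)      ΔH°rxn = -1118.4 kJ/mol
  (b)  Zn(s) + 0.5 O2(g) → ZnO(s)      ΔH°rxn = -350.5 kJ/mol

(a) × 3/2 (×3/2 to match 3/2 Fe3O4(s) in the target): (3/2)·(-1118.4) = -1677.6 kJ/mol
(b) reversed (ZnO(s) must end up as a reactant): +350.5 kJ/mol
Combining the equations, ΔH°rxn = (3/2)·(-1118.4) + (-1)·(-350.5) = -1327.1 kJ/mol

ΔH°rxn = -1327.1 kJ/mol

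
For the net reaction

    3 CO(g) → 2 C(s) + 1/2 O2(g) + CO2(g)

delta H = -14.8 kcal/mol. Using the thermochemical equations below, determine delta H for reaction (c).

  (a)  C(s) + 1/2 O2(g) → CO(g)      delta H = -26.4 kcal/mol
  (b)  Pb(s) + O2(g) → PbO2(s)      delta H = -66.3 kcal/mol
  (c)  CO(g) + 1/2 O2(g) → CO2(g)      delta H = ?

(a) reversed and × 2: (-2)·(-26.4) = +52.8 kcal/mol
(b): not needed.
(c) as written: contributes x
-14.8 = (+52.8) + x
x = (-14.8 − (+52.8)) / (1) = -67.6 kcal/mol

delta H = -67.6 kcal/mol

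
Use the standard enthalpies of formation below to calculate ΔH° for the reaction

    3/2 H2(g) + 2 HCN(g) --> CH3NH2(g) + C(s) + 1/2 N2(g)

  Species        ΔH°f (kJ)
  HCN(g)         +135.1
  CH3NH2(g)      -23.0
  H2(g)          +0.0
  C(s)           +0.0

Products: 1·(-23.0) + 1·(+0.0) + 1/2·(+0.0) = -23.0
Reactants: 3/2·(+0.0) + 2·(+135.1) = +270.2
ΔH° = (-23.0) − (+270.2) = -293.2 kJ

ΔH° = -293.2 kJ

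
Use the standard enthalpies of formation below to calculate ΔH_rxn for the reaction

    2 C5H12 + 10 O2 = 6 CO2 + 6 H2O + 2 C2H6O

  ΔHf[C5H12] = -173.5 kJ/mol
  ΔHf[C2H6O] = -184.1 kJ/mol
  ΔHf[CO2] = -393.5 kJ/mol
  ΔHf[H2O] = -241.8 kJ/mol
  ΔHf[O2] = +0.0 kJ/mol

ΔH_rxn = -3833.0 kJ/mol

Products: 6·(-393.5) + 6·(-241.8) + 2·(-184.1) = -4180.0
Reactants: 2·(-173.5) + 10·(+0.0) = -347.0
ΔH_rxn = (-4180.0) − (-347.0) = -3833.0 kJ/mol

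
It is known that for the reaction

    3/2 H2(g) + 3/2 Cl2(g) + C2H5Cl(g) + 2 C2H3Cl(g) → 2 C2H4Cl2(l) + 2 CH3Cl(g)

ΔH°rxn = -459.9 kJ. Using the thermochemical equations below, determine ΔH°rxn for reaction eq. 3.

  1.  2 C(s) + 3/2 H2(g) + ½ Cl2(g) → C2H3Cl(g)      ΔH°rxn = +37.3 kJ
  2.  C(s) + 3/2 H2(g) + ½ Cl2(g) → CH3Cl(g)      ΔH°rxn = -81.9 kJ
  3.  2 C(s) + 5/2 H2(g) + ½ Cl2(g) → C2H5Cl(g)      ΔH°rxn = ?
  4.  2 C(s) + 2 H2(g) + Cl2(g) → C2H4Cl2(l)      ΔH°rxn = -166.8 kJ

ΔH°rxn = -112.1 kJ

eq. 1 reversed and × 2 (reverse to put C2H3Cl(g) on the reactant side; scale by 2 for the 2 C2H3Cl(g)): (-2)·(+37.3) = -74.6 kJ
eq. 2 × 2 (scale by 2 for the 2 CH3Cl(g)): (2)·(-81.9) = -163.8 kJ
eq. 3 reversed (C2H5Cl(g) must end up as a reactant): contributes −x
eq. 4 × 2 (scale by 2 for the 2 C2H4Cl2(l)): (2)·(-166.8) = -333.6 kJ
-459.9 = (-74.6) + (-163.8) + (-333.6) − x
x = (-459.9 − (-572.0)) / (-1) = -112.1 kJ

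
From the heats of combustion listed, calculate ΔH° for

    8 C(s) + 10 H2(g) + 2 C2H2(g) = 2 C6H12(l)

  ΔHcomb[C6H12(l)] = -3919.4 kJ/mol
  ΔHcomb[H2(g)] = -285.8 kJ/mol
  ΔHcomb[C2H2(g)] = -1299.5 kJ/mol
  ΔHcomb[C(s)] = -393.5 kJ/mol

ΔH° = -766.2 kJ/mol

Using ΔH = Σ nΔHc°(reactants) − Σ nΔHc°(products):
= [8·(-393.5) + 10·(-285.8) + 2·(-1299.5)] − [2·(-3919.4)]
= -766.2 kJ/mol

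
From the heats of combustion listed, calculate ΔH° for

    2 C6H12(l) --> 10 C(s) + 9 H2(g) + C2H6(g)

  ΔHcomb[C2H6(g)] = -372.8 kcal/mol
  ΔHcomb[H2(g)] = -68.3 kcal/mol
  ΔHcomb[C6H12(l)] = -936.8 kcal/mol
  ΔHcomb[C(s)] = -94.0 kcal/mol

ΔH° = 53.9 kcal/mol

Using ΔH = Σ nΔHc°(reactants) − Σ nΔHc°(products):
= [2·(-936.8)] − [10·(-94.0) + 9·(-68.3) + 1·(-372.8)]
= 53.9 kcal/mol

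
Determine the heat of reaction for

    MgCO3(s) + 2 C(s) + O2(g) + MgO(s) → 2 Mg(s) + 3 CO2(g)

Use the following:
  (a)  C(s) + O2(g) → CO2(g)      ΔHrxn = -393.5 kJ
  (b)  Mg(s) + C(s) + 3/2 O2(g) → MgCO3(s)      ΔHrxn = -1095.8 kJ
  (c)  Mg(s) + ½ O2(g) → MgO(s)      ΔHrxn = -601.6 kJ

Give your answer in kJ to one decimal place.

ΔHrxn = 516.9 kJ

(a) × 3 (×3 to match 3 CO2(g) in the target): (3)·(-393.5) = -1180.5 kJ
(b) reversed (reverse to put MgCO3(s) on the reactant side): +1095.8 kJ
(c) reversed (reverse to put MgO(s) on the reactant side): +601.6 kJ
Combining the equations, ΔHrxn = (3)·(-393.5) + (-1)·(-1095.8) + (-1)·(-601.6) = 516.9 kJ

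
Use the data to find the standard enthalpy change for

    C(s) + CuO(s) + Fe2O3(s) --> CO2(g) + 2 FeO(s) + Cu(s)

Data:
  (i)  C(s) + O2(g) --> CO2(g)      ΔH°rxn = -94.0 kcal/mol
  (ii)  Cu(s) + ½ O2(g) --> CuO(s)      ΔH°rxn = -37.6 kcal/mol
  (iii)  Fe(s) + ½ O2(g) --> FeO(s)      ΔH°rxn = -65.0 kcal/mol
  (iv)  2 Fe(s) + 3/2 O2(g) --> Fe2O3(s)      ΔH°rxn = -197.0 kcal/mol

ΔH°rxn = 10.6 kcal/mol

(i) as written (CO2(g) already on the product side): -94.0 kcal/mol
(ii) reversed (CuO(s) must end up as a reactant): +37.6 kcal/mol
(iii) × 2 (scale by 2 for the 2 FeO(s)): (2)·(-65.0) = -130.0 kcal/mol
(iv) reversed (reverse to put Fe2O3(s) on the reactant side): +197.0 kcal/mol
Since enthalpy is a state function, ΔH°rxn = (-94.0) + (+37.6) + (-130.0) + (+197.0) = 10.6 kcal/mol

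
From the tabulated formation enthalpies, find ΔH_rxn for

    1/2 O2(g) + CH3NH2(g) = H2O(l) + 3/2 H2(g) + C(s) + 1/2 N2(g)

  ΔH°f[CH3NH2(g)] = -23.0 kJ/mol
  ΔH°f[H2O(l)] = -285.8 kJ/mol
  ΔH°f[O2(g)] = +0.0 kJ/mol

Products: 1·(-285.8) + 3/2·(+0.0) + 1·(+0.0) + 1/2·(+0.0) = -285.8
Reactants: 1/2·(+0.0) + 1·(-23.0) = -23.0
ΔH_rxn = (-285.8) − (-23.0) = -262.8 kJ/mol

ΔH_rxn = -262.8 kJ/mol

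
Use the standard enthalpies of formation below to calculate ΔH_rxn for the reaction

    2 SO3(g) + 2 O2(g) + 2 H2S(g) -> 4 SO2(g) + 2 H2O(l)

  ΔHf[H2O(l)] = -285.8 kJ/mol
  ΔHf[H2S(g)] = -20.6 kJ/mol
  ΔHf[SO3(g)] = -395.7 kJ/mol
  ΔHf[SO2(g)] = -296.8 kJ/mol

ΔH_rxn = -926.2 kJ/mol

Products: 4·(-296.8) + 2·(-285.8) = -1758.8
Reactants: 2·(-395.7) + 2·(+0.0) + 2·(-20.6) = -832.6
ΔH_rxn = (-1758.8) − (-832.6) = -926.2 kJ/mol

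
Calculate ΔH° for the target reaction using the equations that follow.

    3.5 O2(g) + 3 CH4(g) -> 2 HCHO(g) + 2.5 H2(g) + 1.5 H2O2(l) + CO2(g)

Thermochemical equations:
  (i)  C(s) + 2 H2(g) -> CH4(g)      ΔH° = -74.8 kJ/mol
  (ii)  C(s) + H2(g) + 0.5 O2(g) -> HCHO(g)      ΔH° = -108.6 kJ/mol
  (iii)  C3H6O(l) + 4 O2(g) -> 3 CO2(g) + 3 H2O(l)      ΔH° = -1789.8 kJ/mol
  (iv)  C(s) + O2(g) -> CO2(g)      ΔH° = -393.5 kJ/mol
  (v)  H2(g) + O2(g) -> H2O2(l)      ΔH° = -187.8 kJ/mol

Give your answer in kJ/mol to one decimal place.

(i) reversed and × 3: (-3)·(-74.8) = +224.4 kJ/mol
(ii) × 2: (2)·(-108.6) = -217.2 kJ/mol
(iii): not needed.
(iv) as written: -393.5 kJ/mol
(v) × 3/2: (3/2)·(-187.8) = -281.7 kJ/mol
ΔH° = (-3)·(-74.8) + (2)·(-108.6) + (1)·(-393.5) + (3/2)·(-187.8) = -668.0 kJ/mol

ΔH° = -668.0 kJ/mol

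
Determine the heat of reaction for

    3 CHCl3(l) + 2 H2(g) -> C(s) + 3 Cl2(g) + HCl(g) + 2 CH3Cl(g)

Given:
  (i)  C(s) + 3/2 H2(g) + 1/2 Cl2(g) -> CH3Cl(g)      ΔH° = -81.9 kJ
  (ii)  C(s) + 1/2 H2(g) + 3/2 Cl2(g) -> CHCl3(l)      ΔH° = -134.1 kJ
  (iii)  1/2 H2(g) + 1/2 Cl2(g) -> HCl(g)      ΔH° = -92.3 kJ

ΔH° = 146.2 kJ

(i) × 2: (2)·(-81.9) = -163.8 kJ
(ii) reversed and × 3: (-3)·(-134.1) = +402.3 kJ
(iii) as written: -92.3 kJ
ΔH° = (-163.8) + (+402.3) + (-92.3) = 146.2 kJ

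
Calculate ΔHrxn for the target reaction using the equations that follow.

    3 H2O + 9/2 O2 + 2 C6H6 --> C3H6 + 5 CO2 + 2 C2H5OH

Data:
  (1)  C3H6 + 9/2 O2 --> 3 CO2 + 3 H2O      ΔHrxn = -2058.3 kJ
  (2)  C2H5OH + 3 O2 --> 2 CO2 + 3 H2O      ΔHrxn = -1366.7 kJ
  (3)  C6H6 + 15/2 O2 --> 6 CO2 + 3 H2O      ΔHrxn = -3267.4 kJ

(1) reversed: +2058.3 kJ
(2) reversed and × 2: (-2)·(-1366.7) = +2733.4 kJ
(3) × 2: (2)·(-3267.4) = -6534.8 kJ
Summing the manipulated equations, ΔHrxn = (+2058.3) + (+2733.4) + (-6534.8) = -1743.1 kJ

ΔHrxn = -1743.1 kJ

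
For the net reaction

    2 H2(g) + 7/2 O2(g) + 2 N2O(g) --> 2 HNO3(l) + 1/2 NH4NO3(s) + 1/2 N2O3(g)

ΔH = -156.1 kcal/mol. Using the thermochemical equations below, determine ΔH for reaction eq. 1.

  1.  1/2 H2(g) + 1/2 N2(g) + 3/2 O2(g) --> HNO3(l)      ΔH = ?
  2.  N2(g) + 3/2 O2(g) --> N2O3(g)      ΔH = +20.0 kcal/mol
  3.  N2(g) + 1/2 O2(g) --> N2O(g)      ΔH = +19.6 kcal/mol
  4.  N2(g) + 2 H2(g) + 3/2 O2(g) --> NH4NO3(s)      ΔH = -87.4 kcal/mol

eq. 1 × 2 (scale by 2 for the 2 HNO3(l)): contributes 2·x
eq. 2 × 1/2 (scale by 1/2 for the 1/2 N2O3(g)): (1/2)·(+20.0) = +10.0 kcal/mol
eq. 3 reversed and × 2 (N2O(g) must end up as a reactant; ×2 to match 2 N2O(g) in the target): (-2)·(+19.6) = -39.2 kcal/mol
eq. 4 × 1/2 (scale by 1/2 for the 1/2 NH4NO3(s)): (1/2)·(-87.4) = -43.7 kcal/mol
-156.1 = (+10.0) + (-39.2) + (-43.7) + 2·x
x = (-156.1 − (-72.9)) / (2) = -41.6 kcal/mol

ΔH = -41.6 kcal/mol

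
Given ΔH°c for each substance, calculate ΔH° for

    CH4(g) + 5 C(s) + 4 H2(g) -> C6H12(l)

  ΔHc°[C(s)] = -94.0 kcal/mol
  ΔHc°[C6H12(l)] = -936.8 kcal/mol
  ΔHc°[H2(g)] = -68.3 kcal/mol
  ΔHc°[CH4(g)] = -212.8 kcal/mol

ΔH° = -19.2 kcal/mol

Using ΔH = Σ nΔHc°(reactants) − Σ nΔHc°(products):
= [1·(-212.8) + 5·(-94.0) + 4·(-68.3)] − [1·(-936.8)]
= -19.2 kcal/mol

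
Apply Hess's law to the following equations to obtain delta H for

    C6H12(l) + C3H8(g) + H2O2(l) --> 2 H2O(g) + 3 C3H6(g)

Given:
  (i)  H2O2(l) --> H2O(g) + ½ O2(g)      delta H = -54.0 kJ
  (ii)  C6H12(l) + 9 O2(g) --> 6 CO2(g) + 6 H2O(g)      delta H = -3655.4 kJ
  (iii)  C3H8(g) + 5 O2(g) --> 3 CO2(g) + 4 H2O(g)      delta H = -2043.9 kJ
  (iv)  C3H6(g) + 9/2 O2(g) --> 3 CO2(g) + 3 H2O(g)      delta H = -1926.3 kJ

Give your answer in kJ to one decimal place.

delta H = 25.6 kJ

(i) as written (H2O2(l) already on the reactant side): -54.0 kJ
(ii) as written (C6H12(l) already on the reactant side): -3655.4 kJ
(iii) as written (C3H8(g) already on the reactant side): -2043.9 kJ
(iv) reversed and × 3 (reverse to put C3H6(g) on the product side; scale by 3 for the 3 C3H6(g)): (-3)·(-1926.3) = +5778.9 kJ
Since enthalpy is a state function, delta H = (1)·(-54.0) + (1)·(-3655.4) + (1)·(-2043.9) + (-3)·(-1926.3) = 25.6 kJ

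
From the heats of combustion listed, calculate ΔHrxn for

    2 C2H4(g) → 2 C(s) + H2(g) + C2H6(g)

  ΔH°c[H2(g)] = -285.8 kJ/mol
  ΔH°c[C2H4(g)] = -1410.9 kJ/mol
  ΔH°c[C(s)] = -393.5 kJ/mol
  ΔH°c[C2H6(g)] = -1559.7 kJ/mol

ΔHrxn = -189.3 kJ/mol

Using ΔH = Σ nΔHc°(reactants) − Σ nΔHc°(products):
= [2·(-1410.9)] − [2·(-393.5) + 1·(-285.8) + 1·(-1559.7)]
= -189.3 kJ/mol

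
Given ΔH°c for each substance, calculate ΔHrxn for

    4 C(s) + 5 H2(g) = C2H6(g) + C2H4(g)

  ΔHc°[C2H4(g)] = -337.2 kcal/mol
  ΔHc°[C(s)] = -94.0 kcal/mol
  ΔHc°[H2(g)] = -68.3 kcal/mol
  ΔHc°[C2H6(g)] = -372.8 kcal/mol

ΔHrxn = -7.5 kcal/mol

Using ΔH = Σ nΔHc°(reactants) − Σ nΔHc°(products):
= [4·(-94.0) + 5·(-68.3)] − [1·(-372.8) + 1·(-337.2)]
= -7.5 kcal/mol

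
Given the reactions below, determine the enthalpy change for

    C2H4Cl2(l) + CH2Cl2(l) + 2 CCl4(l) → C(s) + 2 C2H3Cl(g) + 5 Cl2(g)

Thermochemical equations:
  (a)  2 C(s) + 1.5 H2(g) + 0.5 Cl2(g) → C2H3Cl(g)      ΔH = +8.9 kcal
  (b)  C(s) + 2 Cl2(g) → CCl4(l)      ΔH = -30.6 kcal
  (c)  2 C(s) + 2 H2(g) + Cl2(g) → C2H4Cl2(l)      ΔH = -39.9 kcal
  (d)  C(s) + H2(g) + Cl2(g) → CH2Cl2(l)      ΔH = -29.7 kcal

(a) × 2 (×2 to match 2 C2H3Cl(g) in the target): (2)·(+8.9) = +17.8 kcal
(b) reversed and × 2 (reverse to put CCl4(l) on the reactant side; scale by 2 for the 2 CCl4(l)): (-2)·(-30.6) = +61.2 kcal
(c) reversed (C2H4Cl2(l) must end up as a reactant): +39.9 kcal
(d) reversed (CH2Cl2(l) must end up as a reactant): +29.7 kcal
Combining the equations, ΔH = (2)·(+8.9) + (-2)·(-30.6) + (-1)·(-39.9) + (-1)·(-29.7) = 148.6 kcal

ΔH = 148.6 kcal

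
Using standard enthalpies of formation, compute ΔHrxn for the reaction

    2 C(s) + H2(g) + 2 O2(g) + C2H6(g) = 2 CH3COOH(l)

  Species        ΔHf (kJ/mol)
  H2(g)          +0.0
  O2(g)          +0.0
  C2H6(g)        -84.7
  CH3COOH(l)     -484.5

ΔHrxn = -884.3 kJ/mol

ΔH°rxn = Σ nΔHf°(products) − Σ nΔHf°(reactants).
Products: 2·(-484.5) = -969.0
Reactants: 2·(+0.0) + 1·(+0.0) + 2·(+0.0) + 1·(-84.7) = -84.7
ΔHrxn = (-969.0) − (-84.7) = -884.3 kJ/mol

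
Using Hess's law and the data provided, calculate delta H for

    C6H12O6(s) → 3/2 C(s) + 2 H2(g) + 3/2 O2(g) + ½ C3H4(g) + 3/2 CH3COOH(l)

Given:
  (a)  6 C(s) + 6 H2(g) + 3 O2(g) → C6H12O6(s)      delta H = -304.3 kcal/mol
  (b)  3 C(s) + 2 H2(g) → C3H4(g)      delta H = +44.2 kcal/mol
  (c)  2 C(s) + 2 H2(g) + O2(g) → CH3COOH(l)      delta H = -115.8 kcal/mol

(a) reversed: +304.3 kcal/mol
(b) × 1/2: (1/2)·(+44.2) = +22.1 kcal/mol
(c) × 3/2: (3/2)·(-115.8) = -173.7 kcal/mol
Summing the manipulated equations, delta H = (-1)·(-304.3) + (1/2)·(+44.2) + (3/2)·(-115.8) = 152.7 kcal/mol

delta H = 152.7 kcal/mol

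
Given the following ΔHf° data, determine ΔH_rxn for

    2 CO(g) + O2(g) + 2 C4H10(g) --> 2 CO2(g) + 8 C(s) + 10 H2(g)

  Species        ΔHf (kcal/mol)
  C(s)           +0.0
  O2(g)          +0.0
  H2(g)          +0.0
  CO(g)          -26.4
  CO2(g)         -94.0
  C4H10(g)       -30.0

ΔH_rxn = -75.2 kcal/mol

Products: 2·(-94.0) + 8·(+0.0) + 10·(+0.0) = -188.0
Reactants: 2·(-26.4) + 1·(+0.0) + 2·(-30.0) = -112.8
ΔH_rxn = (-188.0) − (-112.8) = -75.2 kcal/mol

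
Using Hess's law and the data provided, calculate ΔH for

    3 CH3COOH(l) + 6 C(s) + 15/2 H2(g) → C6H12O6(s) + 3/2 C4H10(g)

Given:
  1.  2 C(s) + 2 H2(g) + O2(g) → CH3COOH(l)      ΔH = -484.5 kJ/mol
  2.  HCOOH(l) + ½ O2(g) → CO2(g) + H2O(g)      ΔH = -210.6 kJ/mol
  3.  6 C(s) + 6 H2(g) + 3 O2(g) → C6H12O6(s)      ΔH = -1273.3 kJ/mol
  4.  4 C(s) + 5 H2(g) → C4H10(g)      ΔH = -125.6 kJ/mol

eq. 1 reversed and × 3: (-3)·(-484.5) = +1453.5 kJ/mol
eq. 2: not needed.
eq. 3 as written: -1273.3 kJ/mol
eq. 4 × 3/2: (3/2)·(-125.6) = -188.4 kJ/mol
Combining the equations, ΔH = (+1453.5) + (-1273.3) + (-188.4) = -8.2 kJ/mol

ΔH = -8.2 kJ/mol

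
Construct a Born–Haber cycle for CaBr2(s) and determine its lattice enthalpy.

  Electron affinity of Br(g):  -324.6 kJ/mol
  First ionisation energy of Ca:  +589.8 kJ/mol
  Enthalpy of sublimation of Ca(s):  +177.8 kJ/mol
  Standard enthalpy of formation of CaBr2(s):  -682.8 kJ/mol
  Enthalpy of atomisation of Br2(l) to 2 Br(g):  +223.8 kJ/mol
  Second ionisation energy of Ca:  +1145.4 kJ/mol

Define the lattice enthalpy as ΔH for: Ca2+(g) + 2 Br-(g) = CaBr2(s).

ΔHf° = 1·ΔHsub + 1·(ΣIE) + 1·D(Br2) + 2·EA + U
-682.8 = 1·(+177.8) + 1·(+1735.2) + 1·(+223.8) + 2·(-324.6) + U
U = -682.8 − (+1487.6) = -2170.4 kJ/mol

U = -2170.4 kJ/mol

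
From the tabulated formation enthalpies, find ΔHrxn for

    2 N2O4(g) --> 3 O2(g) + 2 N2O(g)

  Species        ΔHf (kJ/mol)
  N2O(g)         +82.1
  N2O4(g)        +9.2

ΔHrxn = 145.8 kJ/mol

Products: 3·(+0.0) + 2·(+82.1) = +164.2
Reactants: 2·(+9.2) = +18.4
ΔHrxn = (+164.2) − (+18.4) = 145.8 kJ/mol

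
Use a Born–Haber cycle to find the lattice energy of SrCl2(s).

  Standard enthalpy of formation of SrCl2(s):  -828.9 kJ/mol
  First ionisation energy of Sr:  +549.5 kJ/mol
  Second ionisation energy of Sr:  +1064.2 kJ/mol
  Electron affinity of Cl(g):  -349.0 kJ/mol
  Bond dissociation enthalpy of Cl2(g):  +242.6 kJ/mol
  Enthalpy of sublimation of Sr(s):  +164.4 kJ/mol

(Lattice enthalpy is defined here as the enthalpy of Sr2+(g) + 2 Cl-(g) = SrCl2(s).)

ΔHf° = 1·ΔHsub + 1·(ΣIE) + 1·D(Cl2) + 2·EA + U
-828.9 = 1·(+164.4) + 1·(+1613.7) + 1·(+242.6) + 2·(-349.0) + U
U = -828.9 − (+1322.7) = -2151.6 kJ/mol

U = -2151.6 kJ/mol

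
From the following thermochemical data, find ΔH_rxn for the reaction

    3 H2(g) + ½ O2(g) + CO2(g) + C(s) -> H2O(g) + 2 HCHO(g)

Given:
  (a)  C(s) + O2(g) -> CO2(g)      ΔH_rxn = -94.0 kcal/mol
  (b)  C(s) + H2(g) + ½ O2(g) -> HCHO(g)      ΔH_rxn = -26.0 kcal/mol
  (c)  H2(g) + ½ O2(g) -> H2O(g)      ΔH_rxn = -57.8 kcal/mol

(a) reversed (CO2(g) must end up as a reactant): +94.0 kcal/mol
(b) × 2 (scale by 2 for the 2 HCHO(g)): (2)·(-26.0) = -52.0 kcal/mol
(c) as written (H2O(g) already on the product side): -57.8 kcal/mol
Combining the equations, ΔH_rxn = (-1)·(-94.0) + (2)·(-26.0) + (1)·(-57.8) = -15.8 kcal/mol

ΔH_rxn = -15.8 kcal/mol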